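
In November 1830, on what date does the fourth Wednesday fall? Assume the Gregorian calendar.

November 1, 1830 is a Monday.
The first Wednesday is therefore November 3 (2 days later).
The fourth Wednesday is 3 + 3×7 = November 24.

November 24, 1830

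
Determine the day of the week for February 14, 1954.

Sunday

Doomsday rule: the anchor day for the 1900s is Wednesday. For year 54: 54÷12 = 4 r 6, and 6÷4 = 1, so 4+6+1 = 11.
Wednesday + 11 ≡ Sunday — that's 1954's doomsday.
In February the doomsday date is Feb 28 (1954 is not a leap year).
Feb 14 is 14 days before Feb 28; 14 mod 7 = 0, so Sunday − 0 = Sunday.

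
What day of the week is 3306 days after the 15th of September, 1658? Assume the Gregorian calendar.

Tuesday

First find the weekday of Sep 15, 1658. Doomsday rule: the anchor day for the 1600s is Tuesday. For year 58: 58÷12 = 4 r 10, and 10÷4 = 2, so 4+10+2 = 16.
Tuesday + 16 ≡ Thursday — that's 1658's doomsday.
In September the doomsday date is Sep 5.
Sep 15 is 10 days after Sep 5; 10 mod 7 = 3, so Thursday + 3 = Sunday.
3306 mod 7 = 2, so 3306 days after a Sunday is Sunday + 2 = Tuesday.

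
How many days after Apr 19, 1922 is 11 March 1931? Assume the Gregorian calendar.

Apr 19, 1922 → Apr 19, 1923: 365 days.
Apr 19, 1923 → Apr 19, 1924: 366 days (Feb 29, 1924 is in that span).
Apr 19, 1924 → Apr 19, 1925: 365 days.
Apr 19, 1925 → Apr 19, 1926: 365 days.
Apr 19, 1926 → Apr 19, 1927: 365 days.
Apr 19, 1927 → Apr 19, 1928: 366 days (Feb 29, 1928 is in that span).
Apr 19, 1928 → Apr 19, 1929: 365 days.
Apr 19, 1929 → Apr 19, 1930: 365 days.
Apr 19, 1930 → May 19, 1930: 30 days (April has 30).
May 19, 1930 → Jun 19, 1930: 31 days (May has 31).
Jun 19, 1930 → Jul 19, 1930: 30 days (June has 30).
Jul 19, 1930 → Aug 19, 1930: 31 days (July has 31).
Aug 19, 1930 → Sep 19, 1930: 31 days (August has 31).
Sep 19, 1930 → Oct 19, 1930: 30 days (September has 30).
Oct 19, 1930 → Nov 19, 1930: 31 days (October has 31).
Nov 19, 1930 → Dec 19, 1930: 30 days (November has 30).
Dec 19, 1930 → Jan 19, 1931: 31 days (December has 31).
Jan 19, 1931 → Feb 19, 1931: 31 days (January has 31).
Feb 19, 1931 → Mar 11, 1931: 20 days.
Total: 3248 days.

3248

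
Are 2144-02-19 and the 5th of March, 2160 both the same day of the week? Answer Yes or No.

Yes

From Feb 19, 2144 to Mar 5, 2160 is 5859 days.
5859 mod 7 = 0, so they are the same weekday.
(Feb 19, 2144 is a Wednesday; Mar 5, 2160 is a Wednesday.)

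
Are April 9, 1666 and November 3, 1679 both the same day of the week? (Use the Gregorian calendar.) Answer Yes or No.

From Apr 9, 1666 to Nov 3, 1679 is 4956 days.
4956 mod 7 = 0, so they are the same weekday.
(Apr 9, 1666 is a Friday; Nov 3, 1679 is a Friday.)

Yes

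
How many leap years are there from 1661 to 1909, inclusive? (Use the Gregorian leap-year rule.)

59

Multiples of 4 in [1661,1909]: 62.
Of those, multiples of 100: 3 (not leap unless ÷400).
Multiples of 400: 0.
Leap years = 62 − 3 + 0 = 59.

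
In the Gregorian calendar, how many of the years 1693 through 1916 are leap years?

53

Multiples of 4 in [1693,1916]: 56.
Of those, multiples of 100: 3 (not leap unless ÷400).
Multiples of 400: 0.
Leap years = 56 − 3 + 0 = 53.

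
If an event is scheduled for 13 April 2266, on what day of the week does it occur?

Doomsday rule: the anchor day for the 2200s is Friday. For year 66: 66÷12 = 5 r 6, and 6÷4 = 1, so 5+6+1 = 12.
Friday + 12 ≡ Wednesday — that's 2266's doomsday.
In April the doomsday date is Apr 4.
Apr 13 is 9 days after Apr 4; 9 mod 7 = 2, so Wednesday + 2 = Friday.

Friday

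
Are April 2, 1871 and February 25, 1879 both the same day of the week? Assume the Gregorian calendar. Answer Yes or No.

From Apr 2, 1871 to Feb 25, 1879 is 2886 days.
2886 mod 7 = 2, so they are different weekdays.
(Apr 2, 1871 is a Sunday; Feb 25, 1879 is a Tuesday.)

No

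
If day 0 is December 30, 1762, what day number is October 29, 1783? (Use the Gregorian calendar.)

7608

Dec 30, 1762 → Dec 30, 1763: 365 days.
Dec 30, 1763 → Dec 30, 1764: 366 days (Feb 29, 1764 is in that span).
Dec 30, 1764 → Dec 30, 1765: 365 days.
Dec 30, 1765 → Dec 30, 1766: 365 days.
Dec 30, 1766 → Dec 30, 1767: 365 days.
Dec 30, 1767 → Dec 30, 1768: 366 days (Feb 29, 1768 is in that span).
Dec 30, 1768 → Dec 30, 1769: 365 days.
Dec 30, 1769 → Dec 30, 1770: 365 days.
Dec 30, 1770 → Dec 30, 1771: 365 days.
Dec 30, 1771 → Dec 30, 1772: 366 days (Feb 29, 1772 is in that span).
Dec 30, 1772 → Dec 30, 1773: 365 days.
Dec 30, 1773 → Dec 30, 1774: 365 days.
Dec 30, 1774 → Dec 30, 1775: 365 days.
Dec 30, 1775 → Dec 30, 1776: 366 days (Feb 29, 1776 is in that span).
Dec 30, 1776 → Dec 30, 1777: 365 days.
Dec 30, 1777 → Dec 30, 1778: 365 days.
Dec 30, 1778 → Dec 30, 1779: 365 days.
Dec 30, 1779 → Dec 30, 1780: 366 days (Feb 29, 1780 is in that span).
Dec 30, 1780 → Dec 30, 1781: 365 days.
Dec 30, 1781 → Dec 30, 1782: 365 days.
Dec 30, 1782 → Jan 30, 1783: 31 days (December has 31).
Jan 30, 1783 → Feb 28, 1783: 29 days (January has 31).
Feb 28, 1783 → Mar 28, 1783: 28 days (February has 28).
Mar 28, 1783 → Apr 28, 1783: 31 days (March has 31).
Apr 28, 1783 → May 28, 1783: 30 days (April has 30).
May 28, 1783 → Jun 28, 1783: 31 days (May has 31).
Jun 28, 1783 → Jul 28, 1783: 30 days (June has 30).
Jul 28, 1783 → Aug 28, 1783: 31 days (July has 31).
Aug 28, 1783 → Sep 28, 1783: 31 days (August has 31).
Sep 28, 1783 → Oct 28, 1783: 30 days (September has 30).
Oct 28, 1783 → Oct 29, 1783: 1 days.
Total: 7608 days.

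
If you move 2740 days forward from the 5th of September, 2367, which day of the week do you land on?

First find the weekday of Sep 5, 2367. Doomsday rule: the anchor day for the 2300s is Wednesday. For year 67: 67÷12 = 5 r 7, and 7÷4 = 1, so 5+7+1 = 13.
Wednesday + 13 ≡ Tuesday — that's 2367's doomsday.
In September the doomsday date is Sep 5.
Sep 5 is the doomsday itself: Tuesday.
2740 mod 7 = 3, so 2740 days after a Tuesday is Tuesday + 3 = Friday.

Friday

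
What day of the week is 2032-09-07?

Tuesday

Doomsday rule: the anchor day for the 2000s is Tuesday. For year 32: 32÷12 = 2 r 8, and 8÷4 = 2, so 2+8+2 = 12.
Tuesday + 12 ≡ Sunday — that's 2032's doomsday.
In September the doomsday date is Sep 5.
Sep 7 is 2 days after Sep 5; 2 mod 7 = 2, so Sunday + 2 = Tuesday.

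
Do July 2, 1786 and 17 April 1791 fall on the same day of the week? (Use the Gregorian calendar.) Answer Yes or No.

Yes

From Jul 2, 1786 to Apr 17, 1791 is 1750 days.
1750 mod 7 = 0, so they are the same weekday.
(Jul 2, 1786 is a Sunday; Apr 17, 1791 is a Sunday.)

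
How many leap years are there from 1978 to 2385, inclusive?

Multiples of 4 in [1978,2385]: 102.
Of those, multiples of 100: 4 (not leap unless ÷400).
Multiples of 400: 1.
Leap years = 102 − 4 + 1 = 99.

99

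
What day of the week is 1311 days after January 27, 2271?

Sunday

First find the weekday of Jan 27, 2271. Doomsday rule: the anchor day for the 2200s is Friday. For year 71: 71÷12 = 5 r 11, and 11÷4 = 2, so 5+11+2 = 18.
Friday + 18 ≡ Tuesday — that's 2271's doomsday.
In January the doomsday date is Jan 3 (2271 is not a leap year).
Jan 27 is 24 days after Jan 3; 24 mod 7 = 3, so Tuesday + 3 = Friday.
1311 mod 7 = 2, so 1311 days after a Friday is Friday + 2 = Sunday.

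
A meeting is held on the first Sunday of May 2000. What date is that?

May 1, 2000 is a Monday.
The first Sunday is therefore May 7 (6 days later).

May 7, 2000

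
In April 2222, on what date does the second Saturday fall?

April 13, 2222

April 1, 2222 is a Monday.
The first Saturday is therefore April 6 (5 days later).
The second Saturday is 6 + 1×7 = April 13.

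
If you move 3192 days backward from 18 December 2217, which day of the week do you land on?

Thursday

Dec 18, 2217 is a Thursday.
3192 mod 7 = 0, so 3192 days before a Thursday is Thursday − 0 = Thursday.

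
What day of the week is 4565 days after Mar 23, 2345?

Saturday

Mar 23, 2345 is a Friday.
4565 mod 7 = 1, so 4565 days after a Friday is Friday + 1 = Saturday.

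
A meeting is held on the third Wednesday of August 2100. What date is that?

August 18, 2100

August 1, 2100 is a Sunday.
The first Wednesday is therefore August 4 (3 days later).
The third Wednesday is 4 + 2×7 = August 18.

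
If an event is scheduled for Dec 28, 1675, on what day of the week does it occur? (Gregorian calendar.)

Doomsday rule: the anchor day for the 1600s is Tuesday. For year 75: 75÷12 = 6 r 3, and 3÷4 = 0, so 6+3+0 = 9.
Tuesday + 9 ≡ Thursday — that's 1675's doomsday.
In December the doomsday date is Dec 12.
Dec 28 is 16 days after Dec 12; 16 mod 7 = 2, so Thursday + 2 = Saturday.

Saturday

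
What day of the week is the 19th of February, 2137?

Tuesday

Doomsday rule: the anchor day for the 2100s is Sunday. For year 37: 37÷12 = 3 r 1, and 1÷4 = 0, so 3+1+0 = 4.
Sunday + 4 ≡ Thursday — that's 2137's doomsday.
In February the doomsday date is Feb 28 (2137 is not a leap year).
Feb 19 is 9 days before Feb 28; 9 mod 7 = 2, so Thursday − 2 = Tuesday.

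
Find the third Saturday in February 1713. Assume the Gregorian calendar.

February 18, 1713

February 1, 1713 is a Wednesday.
The first Saturday is therefore February 4 (3 days later).
The third Saturday is 4 + 2×7 = February 18.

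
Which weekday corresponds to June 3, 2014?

Tuesday

January 1, 2014 is a Wednesday.
Jan 1, 2014 → Feb 1, 2014: 31 days (January has 31).
Feb 1, 2014 → Mar 1, 2014: 28 days (February has 28).
Mar 1, 2014 → Apr 1, 2014: 31 days (March has 31).
Apr 1, 2014 → May 1, 2014: 30 days (April has 30).
May 1, 2014 → Jun 1, 2014: 31 days (May has 31).
Jun 1, 2014 → Jun 3, 2014: 2 days.
Total: 153 days.
153 mod 7 = 6, so Wednesday + 6 = Tuesday.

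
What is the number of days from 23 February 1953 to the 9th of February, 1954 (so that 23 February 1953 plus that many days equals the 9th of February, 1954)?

Feb 23, 1953 → Mar 23, 1953: 28 days (February has 28).
Mar 23, 1953 → Apr 23, 1953: 31 days (March has 31).
Apr 23, 1953 → May 23, 1953: 30 days (April has 30).
May 23, 1953 → Jun 23, 1953: 31 days (May has 31).
Jun 23, 1953 → Jul 23, 1953: 30 days (June has 30).
Jul 23, 1953 → Aug 23, 1953: 31 days (July has 31).
Aug 23, 1953 → Sep 23, 1953: 31 days (August has 31).
Sep 23, 1953 → Oct 23, 1953: 30 days (September has 30).
Oct 23, 1953 → Nov 23, 1953: 31 days (October has 31).
Nov 23, 1953 → Dec 23, 1953: 30 days (November has 30).
Dec 23, 1953 → Jan 23, 1954: 31 days (December has 31).
Jan 23, 1954 → Feb 9, 1954: 17 days.
Total: 351 days.

351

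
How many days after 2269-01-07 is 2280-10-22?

4306

Jan 7, 2269 → Jan 7, 2270: 365 days.
Jan 7, 2270 → Jan 7, 2271: 365 days.
Jan 7, 2271 → Jan 7, 2272: 365 days.
Jan 7, 2272 → Jan 7, 2273: 366 days (Feb 29, 2272 is in that span).
Jan 7, 2273 → Jan 7, 2274: 365 days.
Jan 7, 2274 → Jan 7, 2275: 365 days.
Jan 7, 2275 → Jan 7, 2276: 365 days.
Jan 7, 2276 → Jan 7, 2277: 366 days (Feb 29, 2276 is in that span).
Jan 7, 2277 → Jan 7, 2278: 365 days.
Jan 7, 2278 → Jan 7, 2279: 365 days.
Jan 7, 2279 → Jan 7, 2280: 365 days.
Jan 7, 2280 → Feb 7, 2280: 31 days (January has 31).
Feb 7, 2280 → Mar 7, 2280: 29 days (February has 29).
Mar 7, 2280 → Apr 7, 2280: 31 days (March has 31).
Apr 7, 2280 → May 7, 2280: 30 days (April has 30).
May 7, 2280 → Jun 7, 2280: 31 days (May has 31).
Jun 7, 2280 → Jul 7, 2280: 30 days (June has 30).
Jul 7, 2280 → Aug 7, 2280: 31 days (July has 31).
Aug 7, 2280 → Sep 7, 2280: 31 days (August has 31).
Sep 7, 2280 → Oct 7, 2280: 30 days (September has 30).
Oct 7, 2280 → Oct 22, 2280: 15 days.
Total: 4306 days.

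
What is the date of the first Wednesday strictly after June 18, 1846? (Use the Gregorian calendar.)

June 24, 1846

Jun 18, 1846 is a Thursday.
From Thursday to the next Wednesday is 6 days.
Jun 18, 1846 + 6 = Jun 24, 1846.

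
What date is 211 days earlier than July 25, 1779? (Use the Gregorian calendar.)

−25 → Jun 30, 1779 (end of Jun, 30 days; 186 left).
−30 → May 31, 1779 (end of May, 31 days; 156 left).
−31 → Apr 30, 1779 (end of Apr, 30 days; 125 left).
−30 → Mar 31, 1779 (end of Mar, 31 days; 95 left).
−31 → Feb 28, 1779 (end of Feb, 28 days; 64 left).
−28 → Jan 31, 1779 (end of Jan, 31 days; 36 left).
−31 → Dec 31, 1778 (end of Dec, 31 days; 5 left).
−5 → Dec 26, 1778.

December 26, 1778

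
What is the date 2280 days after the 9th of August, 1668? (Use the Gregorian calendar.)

November 6, 1674

+365 (one year) → Aug 9, 1669 (1915 left).
+365 (one year) → Aug 9, 1670 (1550 left).
+365 (one year) → Aug 9, 1671 (1185 left).
+366 (one year; includes Feb 29, 1672) → Aug 9, 1672 (819 left).
+365 (one year) → Aug 9, 1673 (454 left).
+365 (one year) → Aug 9, 1674 (89 left).
Aug has 31 days: +23 → Sep 1, 1674 (66 left).
Sep has 30 days: +30 → Oct 1, 1674 (36 left).
Oct has 31 days: +31 → Nov 1, 1674 (5 left).
+5 → Nov 6, 1674.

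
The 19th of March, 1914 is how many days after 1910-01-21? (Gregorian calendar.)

Jan 21, 1910 → Jan 21, 1911: 365 days.
Jan 21, 1911 → Jan 21, 1912: 365 days.
Jan 21, 1912 → Jan 21, 1913: 366 days (Feb 29, 1912 is in that span).
Jan 21, 1913 → Jan 21, 1914: 365 days.
Jan 21, 1914 → Feb 21, 1914: 31 days (January has 31).
Feb 21, 1914 → Mar 19, 1914: 26 days.
Total: 1518 days.

1518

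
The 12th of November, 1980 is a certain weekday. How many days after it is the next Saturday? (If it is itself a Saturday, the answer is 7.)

Nov 12, 1980 is a Wednesday.
From Wednesday to the next Saturday is 3 days.

3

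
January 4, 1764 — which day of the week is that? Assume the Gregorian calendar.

Wednesday

Doomsday rule: the anchor day for the 1700s is Sunday. For year 64: 64÷12 = 5 r 4, and 4÷4 = 1, so 5+4+1 = 10.
Sunday + 10 ≡ Wednesday — that's 1764's doomsday.
In January the doomsday date is Jan 4 (1764 is a leap year (divisible by 4)).
Jan 4 is the doomsday itself: Wednesday.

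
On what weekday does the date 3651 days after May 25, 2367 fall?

First find the weekday of May 25, 2367. Doomsday rule: the anchor day for the 2300s is Wednesday. For year 67: 67÷12 = 5 r 7, and 7÷4 = 1, so 5+7+1 = 13.
Wednesday + 13 ≡ Tuesday — that's 2367's doomsday.
In May the doomsday date is May 9.
May 25 is 16 days after May 9; 16 mod 7 = 2, so Tuesday + 2 = Thursday.
3651 mod 7 = 4, so 3651 days after a Thursday is Thursday + 4 = Monday.

Monday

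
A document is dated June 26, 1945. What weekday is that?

Tuesday

January 1, 1945 is a Monday.
Jan 1, 1945 → Feb 1, 1945: 31 days (January has 31).
Feb 1, 1945 → Mar 1, 1945: 28 days (February has 28).
Mar 1, 1945 → Apr 1, 1945: 31 days (March has 31).
Apr 1, 1945 → May 1, 1945: 30 days (April has 30).
May 1, 1945 → Jun 1, 1945: 31 days (May has 31).
Jun 1, 1945 → Jun 26, 1945: 25 days.
Total: 176 days.
176 mod 7 = 1, so Monday + 1 = Tuesday.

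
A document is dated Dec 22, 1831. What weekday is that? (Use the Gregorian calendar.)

January 1, 1831 is a Saturday.
Jan 1, 1831 → Feb 1, 1831: 31 days (January has 31).
Feb 1, 1831 → Mar 1, 1831: 28 days (February has 28).
Mar 1, 1831 → Apr 1, 1831: 31 days (March has 31).
Apr 1, 1831 → May 1, 1831: 30 days (April has 30).
May 1, 1831 → Jun 1, 1831: 31 days (May has 31).
Jun 1, 1831 → Jul 1, 1831: 30 days (June has 30).
Jul 1, 1831 → Aug 1, 1831: 31 days (July has 31).
Aug 1, 1831 → Sep 1, 1831: 31 days (August has 31).
Sep 1, 1831 → Oct 1, 1831: 30 days (September has 30).
Oct 1, 1831 → Nov 1, 1831: 31 days (October has 31).
Nov 1, 1831 → Dec 1, 1831: 30 days (November has 30).
Dec 1, 1831 → Dec 22, 1831: 21 days.
Total: 355 days.
355 mod 7 = 5, so Saturday + 5 = Thursday.

Thursday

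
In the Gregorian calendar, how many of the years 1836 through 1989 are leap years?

Multiples of 4 in [1836,1989]: 39.
Of those, multiples of 100: 1 (not leap unless ÷400).
Multiples of 400: 0.
Leap years = 39 − 1 + 0 = 38.

38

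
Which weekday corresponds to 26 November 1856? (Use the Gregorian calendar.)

Wednesday

Doomsday rule: the anchor day for the 1800s is Friday. For year 56: 56÷12 = 4 r 8, and 8÷4 = 2, so 4+8+2 = 14.
Friday + 14 ≡ Friday — that's 1856's doomsday.
In November the doomsday date is Nov 7.
Nov 26 is 19 days after Nov 7; 19 mod 7 = 5, so Friday + 5 = Wednesday.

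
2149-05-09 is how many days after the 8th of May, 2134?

May 8, 2134 → May 8, 2135: 365 days.
May 8, 2135 → May 8, 2136: 366 days (Feb 29, 2136 is in that span).
May 8, 2136 → May 8, 2137: 365 days.
May 8, 2137 → May 8, 2138: 365 days.
May 8, 2138 → May 8, 2139: 365 days.
May 8, 2139 → May 8, 2140: 366 days (Feb 29, 2140 is in that span).
May 8, 2140 → May 8, 2141: 365 days.
May 8, 2141 → May 8, 2142: 365 days.
May 8, 2142 → May 8, 2143: 365 days.
May 8, 2143 → May 8, 2144: 366 days (Feb 29, 2144 is in that span).
May 8, 2144 → May 8, 2145: 365 days.
May 8, 2145 → May 8, 2146: 365 days.
May 8, 2146 → May 8, 2147: 365 days.
May 8, 2147 → May 8, 2148: 366 days (Feb 29, 2148 is in that span).
May 8, 2148 → Jun 8, 2148: 31 days (May has 31).
Jun 8, 2148 → Jul 8, 2148: 30 days (June has 30).
Jul 8, 2148 → Aug 8, 2148: 31 days (July has 31).
Aug 8, 2148 → Sep 8, 2148: 31 days (August has 31).
Sep 8, 2148 → Oct 8, 2148: 30 days (September has 30).
Oct 8, 2148 → Nov 8, 2148: 31 days (October has 31).
Nov 8, 2148 → Dec 8, 2148: 30 days (November has 30).
Dec 8, 2148 → Jan 8, 2149: 31 days (December has 31).
Jan 8, 2149 → Feb 8, 2149: 31 days (January has 31).
Feb 8, 2149 → Mar 8, 2149: 28 days (February has 28).
Mar 8, 2149 → Apr 8, 2149: 31 days (March has 31).
Apr 8, 2149 → May 8, 2149: 30 days (April has 30).
May 8, 2149 → May 9, 2149: 1 days.
Total: 5480 days.

5480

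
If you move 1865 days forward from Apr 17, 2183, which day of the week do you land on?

Sunday

Apr 17, 2183 is a Thursday.
1865 mod 7 = 3, so 1865 days after a Thursday is Thursday + 3 = Sunday.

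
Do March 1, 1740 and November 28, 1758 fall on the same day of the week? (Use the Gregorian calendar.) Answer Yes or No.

Yes

From Mar 1, 1740 to Nov 28, 1758 is 6846 days.
6846 mod 7 = 0, so they are the same weekday.
(Mar 1, 1740 is a Tuesday; Nov 28, 1758 is a Tuesday.)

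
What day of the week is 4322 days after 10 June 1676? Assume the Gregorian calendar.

First find the weekday of Jun 10, 1676. Doomsday rule: the anchor day for the 1600s is Tuesday. For year 76: 76÷12 = 6 r 4, and 4÷4 = 1, so 6+4+1 = 11.
Tuesday + 11 ≡ Saturday — that's 1676's doomsday.
In June the doomsday date is Jun 6.
Jun 10 is 4 days after Jun 6; 4 mod 7 = 4, so Saturday + 4 = Wednesday.
4322 mod 7 = 3, so 4322 days after a Wednesday is Wednesday + 3 = Saturday.

Saturday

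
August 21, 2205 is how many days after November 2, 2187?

6501

Nov 2, 2187 → Nov 2, 2188: 366 days (Feb 29, 2188 is in that span).
Nov 2, 2188 → Nov 2, 2189: 365 days.
Nov 2, 2189 → Nov 2, 2190: 365 days.
Nov 2, 2190 → Nov 2, 2191: 365 days.
Nov 2, 2191 → Nov 2, 2192: 366 days (Feb 29, 2192 is in that span).
Nov 2, 2192 → Nov 2, 2193: 365 days.
Nov 2, 2193 → Nov 2, 2194: 365 days.
Nov 2, 2194 → Nov 2, 2195: 365 days.
Nov 2, 2195 → Nov 2, 2196: 366 days (Feb 29, 2196 is in that span).
Nov 2, 2196 → Nov 2, 2197: 365 days.
Nov 2, 2197 → Nov 2, 2198: 365 days.
Nov 2, 2198 → Nov 2, 2199: 365 days.
Nov 2, 2199 → Nov 2, 2200: 365 days.
Nov 2, 2200 → Nov 2, 2201: 365 days.
Nov 2, 2201 → Nov 2, 2202: 365 days.
Nov 2, 2202 → Nov 2, 2203: 365 days.
Nov 2, 2203 → Nov 2, 2204: 366 days (Feb 29, 2204 is in that span).
Nov 2, 2204 → Dec 2, 2204: 30 days (November has 30).
Dec 2, 2204 → Jan 2, 2205: 31 days (December has 31).
Jan 2, 2205 → Feb 2, 2205: 31 days (January has 31).
Feb 2, 2205 → Mar 2, 2205: 28 days (February has 28).
Mar 2, 2205 → Apr 2, 2205: 31 days (March has 31).
Apr 2, 2205 → May 2, 2205: 30 days (April has 30).
May 2, 2205 → Jun 2, 2205: 31 days (May has 31).
Jun 2, 2205 → Jul 2, 2205: 30 days (June has 30).
Jul 2, 2205 → Aug 2, 2205: 31 days (July has 31).
Aug 2, 2205 → Aug 21, 2205: 19 days.
Total: 6501 days.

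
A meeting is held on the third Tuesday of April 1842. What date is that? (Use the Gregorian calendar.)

April 1, 1842 is a Friday.
The first Tuesday is therefore April 5 (4 days later).
The third Tuesday is 5 + 2×7 = April 19.

April 19, 1842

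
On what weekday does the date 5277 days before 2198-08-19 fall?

First find the weekday of Aug 19, 2198. Doomsday rule: the anchor day for the 2100s is Sunday. For year 98: 98÷12 = 8 r 2, and 2÷4 = 0, so 8+2+0 = 10.
Sunday + 10 ≡ Wednesday — that's 2198's doomsday.
In August the doomsday date is Aug 8.
Aug 19 is 11 days after Aug 8; 11 mod 7 = 4, so Wednesday + 4 = Sunday.
5277 mod 7 = 6, so 5277 days before a Sunday is Sunday − 6 = Monday.

Monday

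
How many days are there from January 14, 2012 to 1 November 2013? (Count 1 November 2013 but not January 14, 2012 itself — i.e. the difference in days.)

657

Jan 14, 2012 → Jan 14, 2013: 366 days (Feb 29, 2012 is in that span).
Jan 14, 2013 → Feb 14, 2013: 31 days (January has 31).
Feb 14, 2013 → Mar 14, 2013: 28 days (February has 28).
Mar 14, 2013 → Apr 14, 2013: 31 days (March has 31).
Apr 14, 2013 → May 14, 2013: 30 days (April has 30).
May 14, 2013 → Jun 14, 2013: 31 days (May has 31).
Jun 14, 2013 → Jul 14, 2013: 30 days (June has 30).
Jul 14, 2013 → Aug 14, 2013: 31 days (July has 31).
Aug 14, 2013 → Sep 14, 2013: 31 days (August has 31).
Sep 14, 2013 → Oct 14, 2013: 30 days (September has 30).
Oct 14, 2013 → Nov 1, 2013: 18 days.
Total: 657 days.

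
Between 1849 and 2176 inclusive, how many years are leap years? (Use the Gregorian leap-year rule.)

80

Multiples of 4 in [1849,2176]: 82.
Of those, multiples of 100: 3 (not leap unless ÷400).
Multiples of 400: 1.
Leap years = 82 − 3 + 1 = 80.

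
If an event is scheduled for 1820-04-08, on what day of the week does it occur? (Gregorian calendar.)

Saturday

Doomsday rule: the anchor day for the 1800s is Friday. For year 20: 20÷12 = 1 r 8, and 8÷4 = 2, so 1+8+2 = 11.
Friday + 11 ≡ Tuesday — that's 1820's doomsday.
In April the doomsday date is Apr 4.
Apr 8 is 4 days after Apr 4; 4 mod 7 = 4, so Tuesday + 4 = Saturday.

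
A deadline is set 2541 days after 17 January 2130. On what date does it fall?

+365 (one year) → Jan 17, 2131 (2176 left).
+365 (one year) → Jan 17, 2132 (1811 left).
+366 (one year; includes Feb 29, 2132) → Jan 17, 2133 (1445 left).
+365 (one year) → Jan 17, 2134 (1080 left).
+365 (one year) → Jan 17, 2135 (715 left).
+365 (one year) → Jan 17, 2136 (350 left).
Jan has 31 days: +15 → Feb 1, 2136 (335 left).
Feb has 29 days: +29 → Mar 1, 2136 (306 left).
Mar has 31 days: +31 → Apr 1, 2136 (275 left).
Apr has 30 days: +30 → May 1, 2136 (245 left).
May has 31 days: +31 → Jun 1, 2136 (214 left).
Jun has 30 days: +30 → Jul 1, 2136 (184 left).
Jul has 31 days: +31 → Aug 1, 2136 (153 left).
Aug has 31 days: +31 → Sep 1, 2136 (122 left).
Sep has 30 days: +30 → Oct 1, 2136 (92 left).
Oct has 31 days: +31 → Nov 1, 2136 (61 left).
Nov has 30 days: +30 → Dec 1, 2136 (31 left).
Dec has 31 days: +31 → Jan 1, 2137 (0 left).

January 1, 2137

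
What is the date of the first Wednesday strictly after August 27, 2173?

Aug 27, 2173 is a Friday.
From Friday to the next Wednesday is 5 days.
Aug 27, 2173 + 5 = Sep 1, 2173.

September 1, 2173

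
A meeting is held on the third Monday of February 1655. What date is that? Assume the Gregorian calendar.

February 15, 1655

February 1, 1655 is a Monday.
The first Monday is therefore February 1 (same day).
The third Monday is 1 + 2×7 = February 15.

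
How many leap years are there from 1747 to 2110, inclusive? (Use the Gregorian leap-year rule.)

88

Multiples of 4 in [1747,2110]: 91.
Of those, multiples of 100: 4 (not leap unless ÷400).
Multiples of 400: 1.
Leap years = 91 − 4 + 1 = 88.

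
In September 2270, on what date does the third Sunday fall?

September 18, 2270

September 1, 2270 is a Thursday.
The first Sunday is therefore September 4 (3 days later).
The third Sunday is 4 + 2×7 = September 18.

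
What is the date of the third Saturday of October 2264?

October 1, 2264 is a Saturday.
The first Saturday is therefore October 1 (same day).
The third Saturday is 1 + 2×7 = October 15.

October 15, 2264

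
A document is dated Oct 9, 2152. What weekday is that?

Monday

Doomsday rule: the anchor day for the 2100s is Sunday. For year 52: 52÷12 = 4 r 4, and 4÷4 = 1, so 4+4+1 = 9.
Sunday + 9 ≡ Tuesday — that's 2152's doomsday.
In October the doomsday date is Oct 10.
Oct 9 is 1 day before Oct 10; 1 mod 7 = 1, so Tuesday − 1 = Monday.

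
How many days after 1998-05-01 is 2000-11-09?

923

May 1, 1998 → May 1, 1999: 365 days.
May 1, 1999 → May 1, 2000: 366 days (Feb 29, 2000 is in that span).
May 1, 2000 → Jun 1, 2000: 31 days (May has 31).
Jun 1, 2000 → Jul 1, 2000: 30 days (June has 30).
Jul 1, 2000 → Aug 1, 2000: 31 days (July has 31).
Aug 1, 2000 → Sep 1, 2000: 31 days (August has 31).
Sep 1, 2000 → Oct 1, 2000: 30 days (September has 30).
Oct 1, 2000 → Nov 1, 2000: 31 days (October has 31).
Nov 1, 2000 → Nov 9, 2000: 8 days.
Total: 923 days.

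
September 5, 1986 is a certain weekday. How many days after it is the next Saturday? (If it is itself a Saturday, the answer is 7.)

1

Sep 5, 1986 is a Friday.
From Friday to the next Saturday is 1 day.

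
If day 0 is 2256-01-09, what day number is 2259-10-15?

Jan 9, 2256 → Jan 9, 2257: 366 days (Feb 29, 2256 is in that span).
Jan 9, 2257 → Jan 9, 2258: 365 days.
Jan 9, 2258 → Jan 9, 2259: 365 days.
Jan 9, 2259 → Feb 9, 2259: 31 days (January has 31).
Feb 9, 2259 → Mar 9, 2259: 28 days (February has 28).
Mar 9, 2259 → Apr 9, 2259: 31 days (March has 31).
Apr 9, 2259 → May 9, 2259: 30 days (April has 30).
May 9, 2259 → Jun 9, 2259: 31 days (May has 31).
Jun 9, 2259 → Jul 9, 2259: 30 days (June has 30).
Jul 9, 2259 → Aug 9, 2259: 31 days (July has 31).
Aug 9, 2259 → Sep 9, 2259: 31 days (August has 31).
Sep 9, 2259 → Oct 9, 2259: 30 days (September has 30).
Oct 9, 2259 → Oct 15, 2259: 6 days.
Total: 1375 days.

1375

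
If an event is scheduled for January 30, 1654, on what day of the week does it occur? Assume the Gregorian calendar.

Friday

Doomsday rule: the anchor day for the 1600s is Tuesday. For year 54: 54÷12 = 4 r 6, and 6÷4 = 1, so 4+6+1 = 11.
Tuesday + 11 ≡ Saturday — that's 1654's doomsday.
In January the doomsday date is Jan 3 (1654 is not a leap year).
Jan 30 is 27 days after Jan 3; 27 mod 7 = 6, so Saturday + 6 = Friday.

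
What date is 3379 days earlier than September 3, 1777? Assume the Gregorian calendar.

June 3, 1768

−365 (one year) → Sep 3, 1776 (3014 left).
−366 (one year; includes Feb 29, 1776) → Sep 3, 1775 (2648 left).
−365 (one year) → Sep 3, 1774 (2283 left).
−365 (one year) → Sep 3, 1773 (1918 left).
−365 (one year) → Sep 3, 1772 (1553 left).
−366 (one year; includes Feb 29, 1772) → Sep 3, 1771 (1187 left).
−365 (one year) → Sep 3, 1770 (822 left).
−365 (one year) → Sep 3, 1769 (457 left).
−365 (one year) → Sep 3, 1768 (92 left).
−3 → Aug 31, 1768 (end of Aug, 31 days; 89 left).
−31 → Jul 31, 1768 (end of Jul, 31 days; 58 left).
−31 → Jun 30, 1768 (end of Jun, 30 days; 27 left).
−27 → Jun 3, 1768.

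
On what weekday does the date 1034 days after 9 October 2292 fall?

Friday

First find the weekday of Oct 9, 2292. Doomsday rule: the anchor day for the 2200s is Friday. For year 92: 92÷12 = 7 r 8, and 8÷4 = 2, so 7+8+2 = 17.
Friday + 17 ≡ Monday — that's 2292's doomsday.
In October the doomsday date is Oct 10.
Oct 9 is 1 day before Oct 10; 1 mod 7 = 1, so Monday − 1 = Sunday.
1034 mod 7 = 5, so 1034 days after a Sunday is Sunday + 5 = Friday.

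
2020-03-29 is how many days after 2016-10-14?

Oct 14, 2016 → Oct 14, 2017: 365 days.
Oct 14, 2017 → Oct 14, 2018: 365 days.
Oct 14, 2018 → Oct 14, 2019: 365 days.
Oct 14, 2019 → Nov 14, 2019: 31 days (October has 31).
Nov 14, 2019 → Dec 14, 2019: 30 days (November has 30).
Dec 14, 2019 → Jan 14, 2020: 31 days (December has 31).
Jan 14, 2020 → Feb 14, 2020: 31 days (January has 31).
Feb 14, 2020 → Mar 14, 2020: 29 days (February has 29).
Mar 14, 2020 → Mar 29, 2020: 15 days.
Total: 1262 days.

1262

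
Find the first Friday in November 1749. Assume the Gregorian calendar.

November 1, 1749 is a Saturday.
The first Friday is therefore November 7 (6 days later).

November 7, 1749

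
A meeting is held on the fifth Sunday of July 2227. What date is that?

July 1, 2227 is a Sunday.
The first Sunday is therefore July 1 (same day).
The fifth Sunday is 1 + 4×7 = July 29.

July 29, 2227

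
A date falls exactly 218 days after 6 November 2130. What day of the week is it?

Nov 6, 2130 is a Monday.
218 mod 7 = 1, so 218 days after a Monday is Monday + 1 = Tuesday.

Tuesday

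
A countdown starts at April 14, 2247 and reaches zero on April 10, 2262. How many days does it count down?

Apr 14, 2247 → Apr 14, 2248: 366 days (Feb 29, 2248 is in that span).
Apr 14, 2248 → Apr 14, 2249: 365 days.
Apr 14, 2249 → Apr 14, 2250: 365 days.
Apr 14, 2250 → Apr 14, 2251: 365 days.
Apr 14, 2251 → Apr 14, 2252: 366 days (Feb 29, 2252 is in that span).
Apr 14, 2252 → Apr 14, 2253: 365 days.
Apr 14, 2253 → Apr 14, 2254: 365 days.
Apr 14, 2254 → Apr 14, 2255: 365 days.
Apr 14, 2255 → Apr 14, 2256: 366 days (Feb 29, 2256 is in that span).
Apr 14, 2256 → Apr 14, 2257: 365 days.
Apr 14, 2257 → Apr 14, 2258: 365 days.
Apr 14, 2258 → Apr 14, 2259: 365 days.
Apr 14, 2259 → Apr 14, 2260: 366 days (Feb 29, 2260 is in that span).
Apr 14, 2260 → Apr 14, 2261: 365 days.
Apr 14, 2261 → May 14, 2261: 30 days (April has 30).
May 14, 2261 → Jun 14, 2261: 31 days (May has 31).
Jun 14, 2261 → Jul 14, 2261: 30 days (June has 30).
Jul 14, 2261 → Aug 14, 2261: 31 days (July has 31).
Aug 14, 2261 → Sep 14, 2261: 31 days (August has 31).
Sep 14, 2261 → Oct 14, 2261: 30 days (September has 30).
Oct 14, 2261 → Nov 14, 2261: 31 days (October has 31).
Nov 14, 2261 → Dec 14, 2261: 30 days (November has 30).
Dec 14, 2261 → Jan 14, 2262: 31 days (December has 31).
Jan 14, 2262 → Feb 14, 2262: 31 days (January has 31).
Feb 14, 2262 → Mar 14, 2262: 28 days (February has 28).
Mar 14, 2262 → Apr 10, 2262: 27 days.
Total: 5475 days.

5475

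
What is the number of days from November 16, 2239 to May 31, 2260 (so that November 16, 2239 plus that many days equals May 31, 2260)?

7502

Nov 16, 2239 → Nov 16, 2240: 366 days (Feb 29, 2240 is in that span).
Nov 16, 2240 → Nov 16, 2241: 365 days.
Nov 16, 2241 → Nov 16, 2242: 365 days.
Nov 16, 2242 → Nov 16, 2243: 365 days.
Nov 16, 2243 → Nov 16, 2244: 366 days (Feb 29, 2244 is in that span).
Nov 16, 2244 → Nov 16, 2245: 365 days.
Nov 16, 2245 → Nov 16, 2246: 365 days.
Nov 16, 2246 → Nov 16, 2247: 365 days.
Nov 16, 2247 → Nov 16, 2248: 366 days (Feb 29, 2248 is in that span).
Nov 16, 2248 → Nov 16, 2249: 365 days.
Nov 16, 2249 → Nov 16, 2250: 365 days.
Nov 16, 2250 → Nov 16, 2251: 365 days.
Nov 16, 2251 → Nov 16, 2252: 366 days (Feb 29, 2252 is in that span).
Nov 16, 2252 → Nov 16, 2253: 365 days.
Nov 16, 2253 → Nov 16, 2254: 365 days.
Nov 16, 2254 → Nov 16, 2255: 365 days.
Nov 16, 2255 → Nov 16, 2256: 366 days (Feb 29, 2256 is in that span).
Nov 16, 2256 → Nov 16, 2257: 365 days.
Nov 16, 2257 → Nov 16, 2258: 365 days.
Nov 16, 2258 → Nov 16, 2259: 365 days.
Nov 16, 2259 → Dec 16, 2259: 30 days (November has 30).
Dec 16, 2259 → Jan 16, 2260: 31 days (December has 31).
Jan 16, 2260 → Feb 16, 2260: 31 days (January has 31).
Feb 16, 2260 → Mar 16, 2260: 29 days (February has 29).
Mar 16, 2260 → Apr 16, 2260: 31 days (March has 31).
Apr 16, 2260 → May 16, 2260: 30 days (April has 30).
May 16, 2260 → May 31, 2260: 15 days.
Total: 7502 days.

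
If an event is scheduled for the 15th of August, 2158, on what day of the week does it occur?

Doomsday rule: the anchor day for the 2100s is Sunday. For year 58: 58÷12 = 4 r 10, and 10÷4 = 2, so 4+10+2 = 16.
Sunday + 16 ≡ Tuesday — that's 2158's doomsday.
In August the doomsday date is Aug 8.
Aug 15 is 7 days after Aug 8; 7 mod 7 = 0, so Tuesday + 0 = Tuesday.

Tuesday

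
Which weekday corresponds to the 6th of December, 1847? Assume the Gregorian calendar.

Monday

Doomsday rule: the anchor day for the 1800s is Friday. For year 47: 47÷12 = 3 r 11, and 11÷4 = 2, so 3+11+2 = 16.
Friday + 16 ≡ Sunday — that's 1847's doomsday.
In December the doomsday date is Dec 12.
Dec 6 is 6 days before Dec 12; 6 mod 7 = 6, so Sunday − 6 = Monday.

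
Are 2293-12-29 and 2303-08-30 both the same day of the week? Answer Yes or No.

From Dec 29, 2293 to Aug 30, 2303 is 3530 days.
3530 mod 7 = 2, so they are different weekdays.
(Dec 29, 2293 is a Friday; Aug 30, 2303 is a Sunday.)

No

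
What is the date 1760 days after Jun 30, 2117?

April 25, 2122

+365 (one year) → Jun 30, 2118 (1395 left).
+365 (one year) → Jun 30, 2119 (1030 left).
+366 (one year; includes Feb 29, 2120) → Jun 30, 2120 (664 left).
+365 (one year) → Jun 30, 2121 (299 left).
Jun has 30 days: +1 → Jul 1, 2121 (298 left).
Jul has 31 days: +31 → Aug 1, 2121 (267 left).
Aug has 31 days: +31 → Sep 1, 2121 (236 left).
Sep has 30 days: +30 → Oct 1, 2121 (206 left).
Oct has 31 days: +31 → Nov 1, 2121 (175 left).
Nov has 30 days: +30 → Dec 1, 2121 (145 left).
Dec has 31 days: +31 → Jan 1, 2122 (114 left).
Jan has 31 days: +31 → Feb 1, 2122 (83 left).
Feb has 28 days: +28 → Mar 1, 2122 (55 left).
Mar has 31 days: +31 → Apr 1, 2122 (24 left).
+24 → Apr 25, 2122.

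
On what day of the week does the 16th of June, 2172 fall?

Tuesday

Doomsday rule: the anchor day for the 2100s is Sunday. For year 72: 72÷12 = 6 r 0, and 0÷4 = 0, so 6+0+0 = 6.
Sunday + 6 ≡ Saturday — that's 2172's doomsday.
In June the doomsday date is Jun 6.
Jun 16 is 10 days after Jun 6; 10 mod 7 = 3, so Saturday + 3 = Tuesday.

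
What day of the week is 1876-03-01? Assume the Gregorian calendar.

Wednesday

Doomsday rule: the anchor day for the 1800s is Friday. For year 76: 76÷12 = 6 r 4, and 4÷4 = 1, so 6+4+1 = 11.
Friday + 11 ≡ Tuesday — that's 1876's doomsday.
In March the doomsday date is Mar 14.
Mar 1 is 13 days before Mar 14; 13 mod 7 = 6, so Tuesday − 6 = Wednesday.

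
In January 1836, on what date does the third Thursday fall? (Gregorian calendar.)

January 21, 1836

January 1, 1836 is a Friday.
The first Thursday is therefore January 7 (6 days later).
The third Thursday is 7 + 2×7 = January 21.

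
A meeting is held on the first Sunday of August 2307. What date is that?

August 4, 2307

August 1, 2307 is a Thursday.
The first Sunday is therefore August 4 (3 days later).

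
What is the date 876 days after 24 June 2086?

November 16, 2088

+365 (one year) → Jun 24, 2087 (511 left).
+366 (one year; includes Feb 29, 2088) → Jun 24, 2088 (145 left).
Jun has 30 days: +7 → Jul 1, 2088 (138 left).
Jul has 31 days: +31 → Aug 1, 2088 (107 left).
Aug has 31 days: +31 → Sep 1, 2088 (76 left).
Sep has 30 days: +30 → Oct 1, 2088 (46 left).
Oct has 31 days: +31 → Nov 1, 2088 (15 left).
+15 → Nov 16, 2088.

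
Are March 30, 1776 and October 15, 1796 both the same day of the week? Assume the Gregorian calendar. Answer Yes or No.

From Mar 30, 1776 to Oct 15, 1796 is 7504 days.
7504 mod 7 = 0, so they are the same weekday.
(Mar 30, 1776 is a Saturday; Oct 15, 1796 is a Saturday.)

Yes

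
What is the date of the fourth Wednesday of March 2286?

March 24, 2286

March 1, 2286 is a Monday.
The first Wednesday is therefore March 3 (2 days later).
The fourth Wednesday is 3 + 3×7 = March 24.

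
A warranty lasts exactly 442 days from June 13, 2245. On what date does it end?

+365 (one year) → Jun 13, 2246 (77 left).
Jun has 30 days: +18 → Jul 1, 2246 (59 left).
Jul has 31 days: +31 → Aug 1, 2246 (28 left).
+28 → Aug 29, 2246.

August 29, 2246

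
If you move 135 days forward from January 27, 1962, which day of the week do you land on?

Monday

Jan 27, 1962 is a Saturday.
135 mod 7 = 2, so 135 days after a Saturday is Saturday + 2 = Monday.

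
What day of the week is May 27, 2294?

Sunday

Doomsday rule: the anchor day for the 2200s is Friday. For year 94: 94÷12 = 7 r 10, and 10÷4 = 2, so 7+10+2 = 19.
Friday + 19 ≡ Wednesday — that's 2294's doomsday.
In May the doomsday date is May 9.
May 27 is 18 days after May 9; 18 mod 7 = 4, so Wednesday + 4 = Sunday.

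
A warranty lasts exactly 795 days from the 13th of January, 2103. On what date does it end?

+365 (one year) → Jan 13, 2104 (430 left).
+366 (one year; includes Feb 29, 2104) → Jan 13, 2105 (64 left).
Jan has 31 days: +19 → Feb 1, 2105 (45 left).
Feb has 28 days: +28 → Mar 1, 2105 (17 left).
+17 → Mar 18, 2105.

March 18, 2105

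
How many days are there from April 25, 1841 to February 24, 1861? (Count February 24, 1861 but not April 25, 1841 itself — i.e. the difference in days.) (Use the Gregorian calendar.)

Apr 25, 1841 → Apr 25, 1842: 365 days.
Apr 25, 1842 → Apr 25, 1843: 365 days.
Apr 25, 1843 → Apr 25, 1844: 366 days (Feb 29, 1844 is in that span).
Apr 25, 1844 → Apr 25, 1845: 365 days.
Apr 25, 1845 → Apr 25, 1846: 365 days.
Apr 25, 1846 → Apr 25, 1847: 365 days.
Apr 25, 1847 → Apr 25, 1848: 366 days (Feb 29, 1848 is in that span).
Apr 25, 1848 → Apr 25, 1849: 365 days.
Apr 25, 1849 → Apr 25, 1850: 365 days.
Apr 25, 1850 → Apr 25, 1851: 365 days.
Apr 25, 1851 → Apr 25, 1852: 366 days (Feb 29, 1852 is in that span).
Apr 25, 1852 → Apr 25, 1853: 365 days.
Apr 25, 1853 → Apr 25, 1854: 365 days.
Apr 25, 1854 → Apr 25, 1855: 365 days.
Apr 25, 1855 → Apr 25, 1856: 366 days (Feb 29, 1856 is in that span).
Apr 25, 1856 → Apr 25, 1857: 365 days.
Apr 25, 1857 → Apr 25, 1858: 365 days.
Apr 25, 1858 → Apr 25, 1859: 365 days.
Apr 25, 1859 → Apr 25, 1860: 366 days (Feb 29, 1860 is in that span).
Apr 25, 1860 → May 25, 1860: 30 days (April has 30).
May 25, 1860 → Jun 25, 1860: 31 days (May has 31).
Jun 25, 1860 → Jul 25, 1860: 30 days (June has 30).
Jul 25, 1860 → Aug 25, 1860: 31 days (July has 31).
Aug 25, 1860 → Sep 25, 1860: 31 days (August has 31).
Sep 25, 1860 → Oct 25, 1860: 30 days (September has 30).
Oct 25, 1860 → Nov 25, 1860: 31 days (October has 31).
Nov 25, 1860 → Dec 25, 1860: 30 days (November has 30).
Dec 25, 1860 → Jan 25, 1861: 31 days (December has 31).
Jan 25, 1861 → Feb 24, 1861: 30 days.
Total: 7245 days.

7245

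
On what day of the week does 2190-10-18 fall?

Doomsday rule: the anchor day for the 2100s is Sunday. For year 90: 90÷12 = 7 r 6, and 6÷4 = 1, so 7+6+1 = 14.
Sunday + 14 ≡ Sunday — that's 2190's doomsday.
In October the doomsday date is Oct 10.
Oct 18 is 8 days after Oct 10; 8 mod 7 = 1, so Sunday + 1 = Monday.

Monday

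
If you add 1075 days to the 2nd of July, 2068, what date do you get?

+365 (one year) → Jul 2, 2069 (710 left).
+365 (one year) → Jul 2, 2070 (345 left).
Jul has 31 days: +30 → Aug 1, 2070 (315 left).
Aug has 31 days: +31 → Sep 1, 2070 (284 left).
Sep has 30 days: +30 → Oct 1, 2070 (254 left).
Oct has 31 days: +31 → Nov 1, 2070 (223 left).
Nov has 30 days: +30 → Dec 1, 2070 (193 left).
Dec has 31 days: +31 → Jan 1, 2071 (162 left).
Jan has 31 days: +31 → Feb 1, 2071 (131 left).
Feb has 28 days: +28 → Mar 1, 2071 (103 left).
Mar has 31 days: +31 → Apr 1, 2071 (72 left).
Apr has 30 days: +30 → May 1, 2071 (42 left).
May has 31 days: +31 → Jun 1, 2071 (11 left).
+11 → Jun 12, 2071.

June 12, 2071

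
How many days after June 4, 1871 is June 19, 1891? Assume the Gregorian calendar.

7320

Jun 4, 1871 → Jun 4, 1872: 366 days (Feb 29, 1872 is in that span).
Jun 4, 1872 → Jun 4, 1873: 365 days.
Jun 4, 1873 → Jun 4, 1874: 365 days.
Jun 4, 1874 → Jun 4, 1875: 365 days.
Jun 4, 1875 → Jun 4, 1876: 366 days (Feb 29, 1876 is in that span).
Jun 4, 1876 → Jun 4, 1877: 365 days.
Jun 4, 1877 → Jun 4, 1878: 365 days.
Jun 4, 1878 → Jun 4, 1879: 365 days.
Jun 4, 1879 → Jun 4, 1880: 366 days (Feb 29, 1880 is in that span).
Jun 4, 1880 → Jun 4, 1881: 365 days.
Jun 4, 1881 → Jun 4, 1882: 365 days.
Jun 4, 1882 → Jun 4, 1883: 365 days.
Jun 4, 1883 → Jun 4, 1884: 366 days (Feb 29, 1884 is in that span).
Jun 4, 1884 → Jun 4, 1885: 365 days.
Jun 4, 1885 → Jun 4, 1886: 365 days.
Jun 4, 1886 → Jun 4, 1887: 365 days.
Jun 4, 1887 → Jun 4, 1888: 366 days (Feb 29, 1888 is in that span).
Jun 4, 1888 → Jun 4, 1889: 365 days.
Jun 4, 1889 → Jun 4, 1890: 365 days.
Jun 4, 1890 → Jul 4, 1890: 30 days (June has 30).
Jul 4, 1890 → Aug 4, 1890: 31 days (July has 31).
Aug 4, 1890 → Sep 4, 1890: 31 days (August has 31).
Sep 4, 1890 → Oct 4, 1890: 30 days (September has 30).
Oct 4, 1890 → Nov 4, 1890: 31 days (October has 31).
Nov 4, 1890 → Dec 4, 1890: 30 days (November has 30).
Dec 4, 1890 → Jan 4, 1891: 31 days (December has 31).
Jan 4, 1891 → Feb 4, 1891: 31 days (January has 31).
Feb 4, 1891 → Mar 4, 1891: 28 days (February has 28).
Mar 4, 1891 → Apr 4, 1891: 31 days (March has 31).
Apr 4, 1891 → May 4, 1891: 30 days (April has 30).
May 4, 1891 → Jun 4, 1891: 31 days (May has 31).
Jun 4, 1891 → Jun 19, 1891: 15 days.
Total: 7320 days.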